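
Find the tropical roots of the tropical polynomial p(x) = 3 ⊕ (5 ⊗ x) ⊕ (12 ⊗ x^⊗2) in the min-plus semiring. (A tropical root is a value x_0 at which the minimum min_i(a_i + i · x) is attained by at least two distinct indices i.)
Roots: {-7, -2}

Each tropical root is a break point of the lower envelope of the lines y = a_i + i · x (there are 3 lines, with slopes 0, 1, ..., 2). Only the lines that attain the minimum somewhere contribute to roots; other lines are dominated. Here the surviving (envelope) indices are i = 2, i = 1, i = 0.
Intersections between consecutive envelope lines give the roots: for adjacent envelope indices i < j the intersection is x = (a_i − a_j) / (j − i). Reading off the sorted break points: {-7, -2}.
Verification: at each break x_0, at least two indices attain the minimum of min_i(a_i + i · x_0).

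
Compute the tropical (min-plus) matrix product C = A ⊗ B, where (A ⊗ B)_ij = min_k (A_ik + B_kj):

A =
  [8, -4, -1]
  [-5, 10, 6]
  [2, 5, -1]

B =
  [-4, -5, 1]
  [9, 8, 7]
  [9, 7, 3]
A ⊗ B =
  [4, 3, 2]
  [-9, -10, -4]
  [-2, -3, 2]

Apply the min-plus product entry-by-entry:
  C[0][0] = min over k of (A[0][0] + B[0][0] = 8 + -4 = 4, A[0][1] + B[1][0] = -4 + 9 = 5, A[0][2] + B[2][0] = -1 + 9 = 8) = 4 (attained at k = 0)
  C[0][1] = min over k of (A[0][0] + B[0][1] = 8 + -5 = 3, A[0][1] + B[1][1] = -4 + 8 = 4, A[0][2] + B[2][1] = -1 + 7 = 6) = 3 (attained at k = 0)
  C[0][2] = min over k of (A[0][0] + B[0][2] = 8 + 1 = 9, A[0][1] + B[1][2] = -4 + 7 = 3, A[0][2] + B[2][2] = -1 + 3 = 2) = 2 (attained at k = 2)
  C[1][0] = min over k of (A[1][0] + B[0][0] = -5 + -4 = -9, A[1][1] + B[1][0] = 10 + 9 = 19, A[1][2] + B[2][0] = 6 + 9 = 15) = -9 (attained at k = 0)
  C[1][1] = min over k of (A[1][0] + B[0][1] = -5 + -5 = -10, A[1][1] + B[1][1] = 10 + 8 = 18, A[1][2] + B[2][1] = 6 + 7 = 13) = -10 (attained at k = 0)
  C[1][2] = min over k of (A[1][0] + B[0][2] = -5 + 1 = -4, A[1][1] + B[1][2] = 10 + 7 = 17, A[1][2] + B[2][2] = 6 + 3 = 9) = -4 (attained at k = 0)
  C[2][0] = min over k of (A[2][0] + B[0][0] = 2 + -4 = -2, A[2][1] + B[1][0] = 5 + 9 = 14, A[2][2] + B[2][0] = -1 + 9 = 8) = -2 (attained at k = 0)
  C[2][1] = min over k of (A[2][0] + B[0][1] = 2 + -5 = -3, A[2][1] + B[1][1] = 5 + 8 = 13, A[2][2] + B[2][1] = -1 + 7 = 6) = -3 (attained at k = 0)
  C[2][2] = min over k of (A[2][0] + B[0][2] = 2 + 1 = 3, A[2][1] + B[1][2] = 5 + 7 = 12, A[2][2] + B[2][2] = -1 + 3 = 2) = 2 (attained at k = 2)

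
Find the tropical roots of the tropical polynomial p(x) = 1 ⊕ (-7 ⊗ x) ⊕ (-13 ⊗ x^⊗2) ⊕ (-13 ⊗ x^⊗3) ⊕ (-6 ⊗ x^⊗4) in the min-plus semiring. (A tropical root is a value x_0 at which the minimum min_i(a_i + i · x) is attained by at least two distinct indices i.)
Roots: {-7, 0, 6, 8}

Each tropical root is a break point of the lower envelope of the lines y = a_i + i · x (there are 5 lines, with slopes 0, 1, ..., 4). Only the lines that attain the minimum somewhere contribute to roots; other lines are dominated. Here the surviving (envelope) indices are i = 4, i = 3, i = 2, i = 1, i = 0.
Intersections between consecutive envelope lines give the roots: for adjacent envelope indices i < j the intersection is x = (a_i − a_j) / (j − i). Reading off the sorted break points: {-7, 0, 6, 8}.
Verification: at each break x_0, at least two indices attain the minimum of min_i(a_i + i · x_0).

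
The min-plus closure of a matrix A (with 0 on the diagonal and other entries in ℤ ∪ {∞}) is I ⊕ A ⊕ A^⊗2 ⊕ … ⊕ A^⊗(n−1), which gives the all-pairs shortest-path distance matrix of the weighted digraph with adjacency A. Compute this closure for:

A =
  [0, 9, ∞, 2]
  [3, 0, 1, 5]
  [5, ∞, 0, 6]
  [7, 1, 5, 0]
Closure =
  [0, 3, 4, 2]
  [3, 0, 1, 5]
  [5, 7, 0, 6]
  [4, 1, 2, 0]

This is the Floyd-Warshall all-pairs shortest-path computation. For each intermediate vertex k = 0, 1, …, 3, update dist[i][j] ← min(dist[i][j], dist[i][k] + dist[k][j]). The final matrix gives, for each (i, j), the minimum total weight of any directed path from i to j (possibly empty when i = j).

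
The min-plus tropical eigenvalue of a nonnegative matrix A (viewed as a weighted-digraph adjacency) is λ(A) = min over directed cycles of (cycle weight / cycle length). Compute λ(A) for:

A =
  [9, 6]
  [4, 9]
λ(A) = 5

Enumerate directed cycles and compute their means (weight / length). Sample:
  cycle 0 → 0: weight = 9, length = 1, mean = 9/1 ≈ 9.000
  cycle 1 → 1: weight = 9, length = 1, mean = 9/1 ≈ 9.000
  cycle 0 → 1 → 0: weight = 10, length = 2, mean = 10/2 ≈ 5.000
  cycle 1 → 0 → 1: weight = 10, length = 2, mean = 10/2 ≈ 5.000
Minimum mean = 5.000, attained e.g. along the cycle 0 → 1 → 0 with weight 10 and length 2. So λ(A) = 10/2 = 5.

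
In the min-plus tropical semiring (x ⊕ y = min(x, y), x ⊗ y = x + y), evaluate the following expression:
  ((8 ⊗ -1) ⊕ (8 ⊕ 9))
((8 ⊗ -1) ⊕ (8 ⊕ 9)) = 7

Expand innermost to outermost. Recall ⊕ takes the minimum of its arguments and ⊗ takes their sum. Working out the expression ((8 ⊗ -1) ⊕ (8 ⊕ 9)) gives 7.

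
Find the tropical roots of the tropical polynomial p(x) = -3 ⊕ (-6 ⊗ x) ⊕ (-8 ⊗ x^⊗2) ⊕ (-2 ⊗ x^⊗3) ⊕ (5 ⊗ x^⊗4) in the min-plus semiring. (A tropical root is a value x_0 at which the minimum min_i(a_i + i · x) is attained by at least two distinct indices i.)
Roots: {-7, -6, 2, 3}

Each tropical root is a break point of the lower envelope of the lines y = a_i + i · x (there are 5 lines, with slopes 0, 1, ..., 4). Only the lines that attain the minimum somewhere contribute to roots; other lines are dominated. Here the surviving (envelope) indices are i = 4, i = 3, i = 2, i = 1, i = 0.
Intersections between consecutive envelope lines give the roots: for adjacent envelope indices i < j the intersection is x = (a_i − a_j) / (j − i). Reading off the sorted break points: {-7, -6, 2, 3}.
Verification: at each break x_0, at least two indices attain the minimum of min_i(a_i + i · x_0).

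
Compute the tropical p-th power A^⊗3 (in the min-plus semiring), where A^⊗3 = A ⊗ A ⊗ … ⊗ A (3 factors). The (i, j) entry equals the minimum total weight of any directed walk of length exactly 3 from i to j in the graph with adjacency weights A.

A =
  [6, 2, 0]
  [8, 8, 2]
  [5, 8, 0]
A^⊗3 =
  [5, 7, 0]
  [7, 9, 2]
  [5, 7, 0]

Each entry (A^⊗3)_ij equals the minimum over all length-3 walks i = v_0 → v_1 → … → v_3 = j of Σ_t A[v_t][v_{t+1}]. For example, for (i, j) = (0, 2) we minimise over 9 possible intermediate vertex sequences; the minimum is 0, attained along the walk 0 → 2 → 2 → 2.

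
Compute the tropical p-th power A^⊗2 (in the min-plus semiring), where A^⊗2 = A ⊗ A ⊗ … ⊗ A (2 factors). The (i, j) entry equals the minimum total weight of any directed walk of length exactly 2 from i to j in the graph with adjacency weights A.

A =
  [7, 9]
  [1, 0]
A^⊗2 =
  [10, 9]
  [1, 0]

Each entry (A^⊗2)_ij equals the minimum over all length-2 walks i = v_0 → v_1 → … → v_2 = j of Σ_t A[v_t][v_{t+1}]. For example, for (i, j) = (0, 1) we minimise over 2 possible intermediate vertex sequences; the minimum is 9, attained along the walk 0 → 1 → 1.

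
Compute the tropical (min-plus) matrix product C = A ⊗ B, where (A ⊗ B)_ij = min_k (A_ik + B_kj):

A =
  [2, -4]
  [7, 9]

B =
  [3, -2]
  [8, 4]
A ⊗ B =
  [4, 0]
  [10, 5]

Apply the min-plus product entry-by-entry:
  C[0][0] = min over k of (A[0][0] + B[0][0] = 2 + 3 = 5, A[0][1] + B[1][0] = -4 + 8 = 4) = 4 (attained at k = 1)
  C[0][1] = min over k of (A[0][0] + B[0][1] = 2 + -2 = 0, A[0][1] + B[1][1] = -4 + 4 = 0) = 0 (attained at k = 0)
  C[1][0] = min over k of (A[1][0] + B[0][0] = 7 + 3 = 10, A[1][1] + B[1][0] = 9 + 8 = 17) = 10 (attained at k = 0)
  C[1][1] = min over k of (A[1][0] + B[0][1] = 7 + -2 = 5, A[1][1] + B[1][1] = 9 + 4 = 13) = 5 (attained at k = 0)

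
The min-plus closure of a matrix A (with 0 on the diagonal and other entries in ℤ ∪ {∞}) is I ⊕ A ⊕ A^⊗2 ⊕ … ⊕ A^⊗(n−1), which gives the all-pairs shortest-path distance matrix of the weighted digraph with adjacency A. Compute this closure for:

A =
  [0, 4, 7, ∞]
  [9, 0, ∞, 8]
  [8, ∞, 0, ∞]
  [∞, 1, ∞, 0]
Closure =
  [0, 4, 7, 12]
  [9, 0, 16, 8]
  [8, 12, 0, 20]
  [10, 1, 17, 0]

This is the Floyd-Warshall all-pairs shortest-path computation. For each intermediate vertex k = 0, 1, …, 3, update dist[i][j] ← min(dist[i][j], dist[i][k] + dist[k][j]). The final matrix gives, for each (i, j), the minimum total weight of any directed path from i to j (possibly empty when i = j).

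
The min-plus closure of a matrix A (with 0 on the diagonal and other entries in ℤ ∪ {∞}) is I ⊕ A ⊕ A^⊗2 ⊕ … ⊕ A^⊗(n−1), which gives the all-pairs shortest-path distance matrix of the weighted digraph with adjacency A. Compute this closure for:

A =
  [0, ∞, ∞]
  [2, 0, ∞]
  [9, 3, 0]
Closure =
  [0, ∞, ∞]
  [2, 0, ∞]
  [5, 3, 0]

This is the Floyd-Warshall all-pairs shortest-path computation. For each intermediate vertex k = 0, 1, …, 2, update dist[i][j] ← min(dist[i][j], dist[i][k] + dist[k][j]). The final matrix gives, for each (i, j), the minimum total weight of any directed path from i to j (possibly empty when i = j).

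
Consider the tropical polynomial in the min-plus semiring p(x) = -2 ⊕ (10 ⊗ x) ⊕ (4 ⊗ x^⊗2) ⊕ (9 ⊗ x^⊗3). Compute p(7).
p(7) = -2

A tropical monomial a ⊗ x^⊗i evaluates to a + i · x. Evaluating each term at x = 7:
  Term 0 contributes -2 + 0 · 7 = -2
  Term 1 contributes 10 + 1 · 7 = 17
  Term 2 contributes 4 + 2 · 7 = 18
  Term 3 contributes 9 + 3 · 7 = 30
p(7) = ⊕ of these = min[-2, 17, 18, 30] = -2.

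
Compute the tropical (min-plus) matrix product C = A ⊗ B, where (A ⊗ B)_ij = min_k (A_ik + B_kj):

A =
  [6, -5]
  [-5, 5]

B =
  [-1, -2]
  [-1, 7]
A ⊗ B =
  [-6, 2]
  [-6, -7]

Apply the min-plus product entry-by-entry:
  C[0][0] = min over k of (A[0][0] + B[0][0] = 6 + -1 = 5, A[0][1] + B[1][0] = -5 + -1 = -6) = -6 (attained at k = 1)
  C[0][1] = min over k of (A[0][0] + B[0][1] = 6 + -2 = 4, A[0][1] + B[1][1] = -5 + 7 = 2) = 2 (attained at k = 1)
  C[1][0] = min over k of (A[1][0] + B[0][0] = -5 + -1 = -6, A[1][1] + B[1][0] = 5 + -1 = 4) = -6 (attained at k = 0)
  C[1][1] = min over k of (A[1][0] + B[0][1] = -5 + -2 = -7, A[1][1] + B[1][1] = 5 + 7 = 12) = -7 (attained at k = 0)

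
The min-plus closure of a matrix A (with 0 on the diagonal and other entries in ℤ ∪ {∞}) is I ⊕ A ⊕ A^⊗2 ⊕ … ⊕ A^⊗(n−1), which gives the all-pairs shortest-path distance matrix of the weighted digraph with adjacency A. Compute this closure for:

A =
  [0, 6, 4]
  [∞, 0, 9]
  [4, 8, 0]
Closure =
  [0, 6, 4]
  [13, 0, 9]
  [4, 8, 0]

This is the Floyd-Warshall all-pairs shortest-path computation. For each intermediate vertex k = 0, 1, …, 2, update dist[i][j] ← min(dist[i][j], dist[i][k] + dist[k][j]). The final matrix gives, for each (i, j), the minimum total weight of any directed path from i to j (possibly empty when i = j).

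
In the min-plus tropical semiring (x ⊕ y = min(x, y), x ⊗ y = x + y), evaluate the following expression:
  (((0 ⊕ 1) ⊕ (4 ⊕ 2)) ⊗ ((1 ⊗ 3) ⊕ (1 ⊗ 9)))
(((0 ⊕ 1) ⊕ (4 ⊕ 2)) ⊗ ((1 ⊗ 3) ⊕ (1 ⊗ 9))) = 4

Expand innermost to outermost. Recall ⊕ takes the minimum of its arguments and ⊗ takes their sum. Working out the expression (((0 ⊕ 1) ⊕ (4 ⊕ 2)) ⊗ ((1 ⊗ 3) ⊕ (1 ⊗ 9))) gives 4.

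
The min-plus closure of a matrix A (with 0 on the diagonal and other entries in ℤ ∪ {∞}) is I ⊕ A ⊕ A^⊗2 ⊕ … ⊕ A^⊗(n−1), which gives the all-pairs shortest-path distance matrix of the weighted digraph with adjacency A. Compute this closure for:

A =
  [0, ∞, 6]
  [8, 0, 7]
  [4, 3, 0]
Closure =
  [0, 9, 6]
  [8, 0, 7]
  [4, 3, 0]

This is the Floyd-Warshall all-pairs shortest-path computation. For each intermediate vertex k = 0, 1, …, 2, update dist[i][j] ← min(dist[i][j], dist[i][k] + dist[k][j]). The final matrix gives, for each (i, j), the minimum total weight of any directed path from i to j (possibly empty when i = j).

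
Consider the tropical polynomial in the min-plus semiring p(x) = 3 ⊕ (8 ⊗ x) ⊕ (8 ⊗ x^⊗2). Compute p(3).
p(3) = 3

A tropical monomial a ⊗ x^⊗i evaluates to a + i · x. Evaluating each term at x = 3:
  Term 0 contributes 3 + 0 · 3 = 3
  Term 1 contributes 8 + 1 · 3 = 11
  Term 2 contributes 8 + 2 · 3 = 14
p(3) = ⊕ of these = min[3, 11, 14] = 3.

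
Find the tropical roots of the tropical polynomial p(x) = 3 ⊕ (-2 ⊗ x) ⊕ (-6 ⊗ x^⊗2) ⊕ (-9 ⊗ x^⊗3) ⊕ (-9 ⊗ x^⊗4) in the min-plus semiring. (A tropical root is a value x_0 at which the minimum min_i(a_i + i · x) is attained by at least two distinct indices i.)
Roots: {0, 3, 4, 5}

Each tropical root is a break point of the lower envelope of the lines y = a_i + i · x (there are 5 lines, with slopes 0, 1, ..., 4). Only the lines that attain the minimum somewhere contribute to roots; other lines are dominated. Here the surviving (envelope) indices are i = 4, i = 3, i = 2, i = 1, i = 0.
Intersections between consecutive envelope lines give the roots: for adjacent envelope indices i < j the intersection is x = (a_i − a_j) / (j − i). Reading off the sorted break points: {0, 3, 4, 5}.
Verification: at each break x_0, at least two indices attain the minimum of min_i(a_i + i · x_0).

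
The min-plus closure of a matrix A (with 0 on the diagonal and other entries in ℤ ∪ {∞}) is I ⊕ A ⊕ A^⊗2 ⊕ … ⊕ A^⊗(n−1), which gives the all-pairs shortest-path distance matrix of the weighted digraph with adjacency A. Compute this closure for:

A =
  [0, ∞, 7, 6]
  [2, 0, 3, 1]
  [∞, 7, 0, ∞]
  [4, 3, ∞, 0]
Closure =
  [0, 9, 7, 6]
  [2, 0, 3, 1]
  [9, 7, 0, 8]
  [4, 3, 6, 0]

This is the Floyd-Warshall all-pairs shortest-path computation. For each intermediate vertex k = 0, 1, …, 3, update dist[i][j] ← min(dist[i][j], dist[i][k] + dist[k][j]). The final matrix gives, for each (i, j), the minimum total weight of any directed path from i to j (possibly empty when i = j).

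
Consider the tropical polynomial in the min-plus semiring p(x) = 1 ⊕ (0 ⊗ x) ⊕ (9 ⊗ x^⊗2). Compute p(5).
p(5) = 1

A tropical monomial a ⊗ x^⊗i evaluates to a + i · x. Evaluating each term at x = 5:
  Term 0 contributes 1 + 0 · 5 = 1
  Term 1 contributes 0 + 1 · 5 = 5
  Term 2 contributes 9 + 2 · 5 = 19
p(5) = ⊕ of these = min[1, 5, 19] = 1.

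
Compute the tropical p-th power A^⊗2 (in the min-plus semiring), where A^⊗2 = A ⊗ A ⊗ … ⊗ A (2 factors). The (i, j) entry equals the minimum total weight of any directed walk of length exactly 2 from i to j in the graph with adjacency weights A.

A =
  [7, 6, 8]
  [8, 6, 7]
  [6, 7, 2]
A^⊗2 =
  [14, 12, 10]
  [13, 12, 9]
  [8, 9, 4]

Each entry (A^⊗2)_ij equals the minimum over all length-2 walks i = v_0 → v_1 → … → v_2 = j of Σ_t A[v_t][v_{t+1}]. For example, for (i, j) = (0, 2) we minimise over 3 possible intermediate vertex sequences; the minimum is 10, attained along the walk 0 → 2 → 2.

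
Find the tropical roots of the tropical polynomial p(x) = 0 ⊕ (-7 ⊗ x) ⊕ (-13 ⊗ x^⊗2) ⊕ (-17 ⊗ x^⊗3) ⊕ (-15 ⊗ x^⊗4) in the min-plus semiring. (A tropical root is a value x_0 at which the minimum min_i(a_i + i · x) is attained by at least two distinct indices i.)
Roots: {-2, 4, 6, 7}

Each tropical root is a break point of the lower envelope of the lines y = a_i + i · x (there are 5 lines, with slopes 0, 1, ..., 4). Only the lines that attain the minimum somewhere contribute to roots; other lines are dominated. Here the surviving (envelope) indices are i = 4, i = 3, i = 2, i = 1, i = 0.
Intersections between consecutive envelope lines give the roots: for adjacent envelope indices i < j the intersection is x = (a_i − a_j) / (j − i). Reading off the sorted break points: {-2, 4, 6, 7}.
Verification: at each break x_0, at least two indices attain the minimum of min_i(a_i + i · x_0).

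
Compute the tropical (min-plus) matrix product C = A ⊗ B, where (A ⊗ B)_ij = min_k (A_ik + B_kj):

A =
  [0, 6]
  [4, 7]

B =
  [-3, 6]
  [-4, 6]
A ⊗ B =
  [-3, 6]
  [1, 10]

Apply the min-plus product entry-by-entry:
  C[0][0] = min over k of (A[0][0] + B[0][0] = 0 + -3 = -3, A[0][1] + B[1][0] = 6 + -4 = 2) = -3 (attained at k = 0)
  C[0][1] = min over k of (A[0][0] + B[0][1] = 0 + 6 = 6, A[0][1] + B[1][1] = 6 + 6 = 12) = 6 (attained at k = 0)
  C[1][0] = min over k of (A[1][0] + B[0][0] = 4 + -3 = 1, A[1][1] + B[1][0] = 7 + -4 = 3) = 1 (attained at k = 0)
  C[1][1] = min over k of (A[1][0] + B[0][1] = 4 + 6 = 10, A[1][1] + B[1][1] = 7 + 6 = 13) = 10 (attained at k = 0)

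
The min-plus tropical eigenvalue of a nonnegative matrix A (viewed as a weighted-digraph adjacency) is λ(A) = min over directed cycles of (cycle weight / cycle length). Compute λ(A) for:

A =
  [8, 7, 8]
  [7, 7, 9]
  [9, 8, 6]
λ(A) = 6

Enumerate directed cycles and compute their means (weight / length). Sample:
  cycle 0 → 0: weight = 8, length = 1, mean = 8/1 ≈ 8.000
  cycle 1 → 1: weight = 7, length = 1, mean = 7/1 ≈ 7.000
  cycle 2 → 2: weight = 6, length = 1, mean = 6/1 ≈ 6.000
  cycle 0 → 1 → 0: weight = 14, length = 2, mean = 14/2 ≈ 7.000
  cycle 0 → 2 → 0: weight = 17, length = 2, mean = 17/2 ≈ 8.500
  cycle 1 → 0 → 1: weight = 14, length = 2, mean = 14/2 ≈ 7.000
Minimum mean = 6.000, attained e.g. along the cycle 2 → 2 with weight 6 and length 1. So λ(A) = 6/1 = 6.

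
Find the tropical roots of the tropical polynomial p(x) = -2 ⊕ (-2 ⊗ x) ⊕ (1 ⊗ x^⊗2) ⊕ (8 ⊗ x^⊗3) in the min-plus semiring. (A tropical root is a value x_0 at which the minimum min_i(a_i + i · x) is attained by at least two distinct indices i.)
Roots: {-7, -3, 0}

Each tropical root is a break point of the lower envelope of the lines y = a_i + i · x (there are 4 lines, with slopes 0, 1, ..., 3). Only the lines that attain the minimum somewhere contribute to roots; other lines are dominated. Here the surviving (envelope) indices are i = 3, i = 2, i = 1, i = 0.
Intersections between consecutive envelope lines give the roots: for adjacent envelope indices i < j the intersection is x = (a_i − a_j) / (j − i). Reading off the sorted break points: {-7, -3, 0}.
Verification: at each break x_0, at least two indices attain the minimum of min_i(a_i + i · x_0).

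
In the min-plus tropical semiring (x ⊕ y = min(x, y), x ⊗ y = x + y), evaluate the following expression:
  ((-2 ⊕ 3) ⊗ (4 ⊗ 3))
((-2 ⊕ 3) ⊗ (4 ⊗ 3)) = 5

Expand innermost to outermost. Recall ⊕ takes the minimum of its arguments and ⊗ takes their sum. Working out the expression ((-2 ⊕ 3) ⊗ (4 ⊗ 3)) gives 5.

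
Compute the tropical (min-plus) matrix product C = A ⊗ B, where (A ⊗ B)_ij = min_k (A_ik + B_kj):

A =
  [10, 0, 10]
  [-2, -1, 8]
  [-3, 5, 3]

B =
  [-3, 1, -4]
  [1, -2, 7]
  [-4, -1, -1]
A ⊗ B =
  [1, -2, 6]
  [-5, -3, -6]
  [-6, -2, -7]

Apply the min-plus product entry-by-entry:
  C[0][0] = min over k of (A[0][0] + B[0][0] = 10 + -3 = 7, A[0][1] + B[1][0] = 0 + 1 = 1, A[0][2] + B[2][0] = 10 + -4 = 6) = 1 (attained at k = 1)
  C[0][1] = min over k of (A[0][0] + B[0][1] = 10 + 1 = 11, A[0][1] + B[1][1] = 0 + -2 = -2, A[0][2] + B[2][1] = 10 + -1 = 9) = -2 (attained at k = 1)
  C[0][2] = min over k of (A[0][0] + B[0][2] = 10 + -4 = 6, A[0][1] + B[1][2] = 0 + 7 = 7, A[0][2] + B[2][2] = 10 + -1 = 9) = 6 (attained at k = 0)
  C[1][0] = min over k of (A[1][0] + B[0][0] = -2 + -3 = -5, A[1][1] + B[1][0] = -1 + 1 = 0, A[1][2] + B[2][0] = 8 + -4 = 4) = -5 (attained at k = 0)
  C[1][1] = min over k of (A[1][0] + B[0][1] = -2 + 1 = -1, A[1][1] + B[1][1] = -1 + -2 = -3, A[1][2] + B[2][1] = 8 + -1 = 7) = -3 (attained at k = 1)
  C[1][2] = min over k of (A[1][0] + B[0][2] = -2 + -4 = -6, A[1][1] + B[1][2] = -1 + 7 = 6, A[1][2] + B[2][2] = 8 + -1 = 7) = -6 (attained at k = 0)
  C[2][0] = min over k of (A[2][0] + B[0][0] = -3 + -3 = -6, A[2][1] + B[1][0] = 5 + 1 = 6, A[2][2] + B[2][0] = 3 + -4 = -1) = -6 (attained at k = 0)
  C[2][1] = min over k of (A[2][0] + B[0][1] = -3 + 1 = -2, A[2][1] + B[1][1] = 5 + -2 = 3, A[2][2] + B[2][1] = 3 + -1 = 2) = -2 (attained at k = 0)
  C[2][2] = min over k of (A[2][0] + B[0][2] = -3 + -4 = -7, A[2][1] + B[1][2] = 5 + 7 = 12, A[2][2] + B[2][2] = 3 + -1 = 2) = -7 (attained at k = 0)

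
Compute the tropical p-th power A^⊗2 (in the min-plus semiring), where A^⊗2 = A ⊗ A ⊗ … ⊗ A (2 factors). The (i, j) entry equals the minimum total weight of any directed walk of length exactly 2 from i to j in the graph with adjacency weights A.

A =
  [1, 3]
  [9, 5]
A^⊗2 =
  [2, 4]
  [10, 10]

Each entry (A^⊗2)_ij equals the minimum over all length-2 walks i = v_0 → v_1 → … → v_2 = j of Σ_t A[v_t][v_{t+1}]. For example, for (i, j) = (0, 1) we minimise over 2 possible intermediate vertex sequences; the minimum is 4, attained along the walk 0 → 0 → 1.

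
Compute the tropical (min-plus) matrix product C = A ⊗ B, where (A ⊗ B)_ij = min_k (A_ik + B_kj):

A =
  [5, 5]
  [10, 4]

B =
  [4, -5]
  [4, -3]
A ⊗ B =
  [9, 0]
  [8, 1]

Apply the min-plus product entry-by-entry:
  C[0][0] = min over k of (A[0][0] + B[0][0] = 5 + 4 = 9, A[0][1] + B[1][0] = 5 + 4 = 9) = 9 (attained at k = 0)
  C[0][1] = min over k of (A[0][0] + B[0][1] = 5 + -5 = 0, A[0][1] + B[1][1] = 5 + -3 = 2) = 0 (attained at k = 0)
  C[1][0] = min over k of (A[1][0] + B[0][0] = 10 + 4 = 14, A[1][1] + B[1][0] = 4 + 4 = 8) = 8 (attained at k = 1)
  C[1][1] = min over k of (A[1][0] + B[0][1] = 10 + -5 = 5, A[1][1] + B[1][1] = 4 + -3 = 1) = 1 (attained at k = 1)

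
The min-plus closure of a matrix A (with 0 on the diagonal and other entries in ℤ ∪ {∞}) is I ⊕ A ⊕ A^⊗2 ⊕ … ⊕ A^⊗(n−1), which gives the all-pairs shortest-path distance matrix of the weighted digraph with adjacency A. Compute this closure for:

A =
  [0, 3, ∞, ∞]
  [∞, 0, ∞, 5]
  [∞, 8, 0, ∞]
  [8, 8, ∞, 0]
Closure =
  [0, 3, ∞, 8]
  [13, 0, ∞, 5]
  [21, 8, 0, 13]
  [8, 8, ∞, 0]

This is the Floyd-Warshall all-pairs shortest-path computation. For each intermediate vertex k = 0, 1, …, 3, update dist[i][j] ← min(dist[i][j], dist[i][k] + dist[k][j]). The final matrix gives, for each (i, j), the minimum total weight of any directed path from i to j (possibly empty when i = j).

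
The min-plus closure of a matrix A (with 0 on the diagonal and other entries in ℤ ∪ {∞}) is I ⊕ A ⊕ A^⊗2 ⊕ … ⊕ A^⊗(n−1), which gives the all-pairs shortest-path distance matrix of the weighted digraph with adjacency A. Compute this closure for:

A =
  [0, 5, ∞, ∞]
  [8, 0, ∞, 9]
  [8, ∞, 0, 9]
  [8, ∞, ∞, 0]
Closure =
  [0, 5, ∞, 14]
  [8, 0, ∞, 9]
  [8, 13, 0, 9]
  [8, 13, ∞, 0]

This is the Floyd-Warshall all-pairs shortest-path computation. For each intermediate vertex k = 0, 1, …, 3, update dist[i][j] ← min(dist[i][j], dist[i][k] + dist[k][j]). The final matrix gives, for each (i, j), the minimum total weight of any directed path from i to j (possibly empty when i = j).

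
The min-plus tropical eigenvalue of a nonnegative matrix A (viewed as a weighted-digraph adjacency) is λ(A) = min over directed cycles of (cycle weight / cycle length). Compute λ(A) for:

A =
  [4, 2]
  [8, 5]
λ(A) = 4

Enumerate directed cycles and compute their means (weight / length). Sample:
  cycle 0 → 0: weight = 4, length = 1, mean = 4/1 ≈ 4.000
  cycle 1 → 1: weight = 5, length = 1, mean = 5/1 ≈ 5.000
  cycle 0 → 1 → 0: weight = 10, length = 2, mean = 10/2 ≈ 5.000
  cycle 1 → 0 → 1: weight = 10, length = 2, mean = 10/2 ≈ 5.000
Minimum mean = 4.000, attained e.g. along the cycle 0 → 0 with weight 4 and length 1. So λ(A) = 4/1 = 4.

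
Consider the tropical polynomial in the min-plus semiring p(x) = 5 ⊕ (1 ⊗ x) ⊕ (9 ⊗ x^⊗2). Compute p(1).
p(1) = 2

A tropical monomial a ⊗ x^⊗i evaluates to a + i · x. Evaluating each term at x = 1:
  Term 0 contributes 5 + 0 · 1 = 5
  Term 1 contributes 1 + 1 · 1 = 2
  Term 2 contributes 9 + 2 · 1 = 11
p(1) = ⊕ of these = min[5, 2, 11] = 2.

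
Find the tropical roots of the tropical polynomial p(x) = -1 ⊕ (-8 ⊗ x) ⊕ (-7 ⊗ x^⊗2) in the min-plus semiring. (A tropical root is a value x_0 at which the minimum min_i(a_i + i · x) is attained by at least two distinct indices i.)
Roots: {-1, 7}

Each tropical root is a break point of the lower envelope of the lines y = a_i + i · x (there are 3 lines, with slopes 0, 1, ..., 2). Only the lines that attain the minimum somewhere contribute to roots; other lines are dominated. Here the surviving (envelope) indices are i = 2, i = 1, i = 0.
Intersections between consecutive envelope lines give the roots: for adjacent envelope indices i < j the intersection is x = (a_i − a_j) / (j − i). Reading off the sorted break points: {-1, 7}.
Verification: at each break x_0, at least two indices attain the minimum of min_i(a_i + i · x_0).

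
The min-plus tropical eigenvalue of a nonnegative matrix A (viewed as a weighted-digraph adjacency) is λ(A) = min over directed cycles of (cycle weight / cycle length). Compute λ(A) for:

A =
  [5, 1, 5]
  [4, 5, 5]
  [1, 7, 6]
λ(A) = 7/3

Enumerate directed cycles and compute their means (weight / length). Sample:
  cycle 0 → 0: weight = 5, length = 1, mean = 5/1 ≈ 5.000
  cycle 1 → 1: weight = 5, length = 1, mean = 5/1 ≈ 5.000
  cycle 2 → 2: weight = 6, length = 1, mean = 6/1 ≈ 6.000
  cycle 0 → 1 → 0: weight = 5, length = 2, mean = 5/2 ≈ 2.500
  cycle 0 → 2 → 0: weight = 6, length = 2, mean = 6/2 ≈ 3.000
  cycle 1 → 0 → 1: weight = 5, length = 2, mean = 5/2 ≈ 2.500
Minimum mean = 2.333, attained e.g. along the cycle 0 → 1 → 2 → 0 with weight 7 and length 3. So λ(A) = 7/3 = 7/3.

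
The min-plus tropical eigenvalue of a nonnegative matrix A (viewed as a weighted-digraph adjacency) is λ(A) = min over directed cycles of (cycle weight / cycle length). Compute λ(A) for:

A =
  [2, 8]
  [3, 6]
λ(A) = 2

Enumerate directed cycles and compute their means (weight / length). Sample:
  cycle 0 → 0: weight = 2, length = 1, mean = 2/1 ≈ 2.000
  cycle 1 → 1: weight = 6, length = 1, mean = 6/1 ≈ 6.000
  cycle 0 → 1 → 0: weight = 11, length = 2, mean = 11/2 ≈ 5.500
  cycle 1 → 0 → 1: weight = 11, length = 2, mean = 11/2 ≈ 5.500
Minimum mean = 2.000, attained e.g. along the cycle 0 → 0 with weight 2 and length 1. So λ(A) = 2/1 = 2.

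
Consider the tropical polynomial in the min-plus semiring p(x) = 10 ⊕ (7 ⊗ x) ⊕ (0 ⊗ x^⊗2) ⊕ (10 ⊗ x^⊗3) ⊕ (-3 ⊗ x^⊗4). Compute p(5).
p(5) = 10

A tropical monomial a ⊗ x^⊗i evaluates to a + i · x. Evaluating each term at x = 5:
  Term 0 contributes 10 + 0 · 5 = 10
  Term 1 contributes 7 + 1 · 5 = 12
  Term 2 contributes 0 + 2 · 5 = 10
  Term 3 contributes 10 + 3 · 5 = 25
  Term 4 contributes -3 + 4 · 5 = 17
p(5) = ⊕ of these = min[10, 12, 10, 25, 17] = 10.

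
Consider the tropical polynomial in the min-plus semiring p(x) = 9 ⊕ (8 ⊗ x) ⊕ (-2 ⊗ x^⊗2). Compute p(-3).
p(-3) = -8

A tropical monomial a ⊗ x^⊗i evaluates to a + i · x. Evaluating each term at x = -3:
  Term 0 contributes 9 + 0 · -3 = 9
  Term 1 contributes 8 + 1 · -3 = 5
  Term 2 contributes -2 + 2 · -3 = -8
p(-3) = ⊕ of these = min[9, 5, -8] = -8.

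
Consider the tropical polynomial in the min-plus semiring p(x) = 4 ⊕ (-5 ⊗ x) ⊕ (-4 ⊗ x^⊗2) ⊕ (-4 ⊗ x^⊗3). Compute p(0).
p(0) = -5

A tropical monomial a ⊗ x^⊗i evaluates to a + i · x. Evaluating each term at x = 0:
  Term 0 contributes 4 + 0 · 0 = 4
  Term 1 contributes -5 + 1 · 0 = -5
  Term 2 contributes -4 + 2 · 0 = -4
  Term 3 contributes -4 + 3 · 0 = -4
p(0) = ⊕ of these = min[4, -5, -4, -4] = -5.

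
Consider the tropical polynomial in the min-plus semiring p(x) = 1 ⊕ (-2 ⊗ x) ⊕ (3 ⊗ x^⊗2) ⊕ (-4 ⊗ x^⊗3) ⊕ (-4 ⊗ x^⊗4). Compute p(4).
p(4) = 1

A tropical monomial a ⊗ x^⊗i evaluates to a + i · x. Evaluating each term at x = 4:
  Term 0 contributes 1 + 0 · 4 = 1
  Term 1 contributes -2 + 1 · 4 = 2
  Term 2 contributes 3 + 2 · 4 = 11
  Term 3 contributes -4 + 3 · 4 = 8
  Term 4 contributes -4 + 4 · 4 = 12
p(4) = ⊕ of these = min[1, 2, 11, 8, 12] = 1.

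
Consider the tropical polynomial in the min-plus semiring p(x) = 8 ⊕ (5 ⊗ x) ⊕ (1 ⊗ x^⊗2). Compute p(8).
p(8) = 8

A tropical monomial a ⊗ x^⊗i evaluates to a + i · x. Evaluating each term at x = 8:
  Term 0 contributes 8 + 0 · 8 = 8
  Term 1 contributes 5 + 1 · 8 = 13
  Term 2 contributes 1 + 2 · 8 = 17
p(8) = ⊕ of these = min[8, 13, 17] = 8.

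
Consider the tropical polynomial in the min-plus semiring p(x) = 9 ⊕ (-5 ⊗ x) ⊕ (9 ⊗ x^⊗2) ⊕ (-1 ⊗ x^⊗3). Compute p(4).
p(4) = -1

A tropical monomial a ⊗ x^⊗i evaluates to a + i · x. Evaluating each term at x = 4:
  Term 0 contributes 9 + 0 · 4 = 9
  Term 1 contributes -5 + 1 · 4 = -1
  Term 2 contributes 9 + 2 · 4 = 17
  Term 3 contributes -1 + 3 · 4 = 11
p(4) = ⊕ of these = min[9, -1, 17, 11] = -1.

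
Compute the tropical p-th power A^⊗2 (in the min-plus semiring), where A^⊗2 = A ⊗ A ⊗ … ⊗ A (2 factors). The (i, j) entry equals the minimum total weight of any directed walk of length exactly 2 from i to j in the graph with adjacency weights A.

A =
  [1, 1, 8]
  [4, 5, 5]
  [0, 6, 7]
A^⊗2 =
  [2, 2, 6]
  [5, 5, 10]
  [1, 1, 8]

Each entry (A^⊗2)_ij equals the minimum over all length-2 walks i = v_0 → v_1 → … → v_2 = j of Σ_t A[v_t][v_{t+1}]. For example, for (i, j) = (0, 2) we minimise over 3 possible intermediate vertex sequences; the minimum is 6, attained along the walk 0 → 1 → 2.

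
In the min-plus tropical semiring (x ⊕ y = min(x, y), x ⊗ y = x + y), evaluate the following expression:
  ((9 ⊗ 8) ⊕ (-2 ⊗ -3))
((9 ⊗ 8) ⊕ (-2 ⊗ -3)) = -5

Expand innermost to outermost. Recall ⊕ takes the minimum of its arguments and ⊗ takes their sum. Working out the expression ((9 ⊗ 8) ⊕ (-2 ⊗ -3)) gives -5.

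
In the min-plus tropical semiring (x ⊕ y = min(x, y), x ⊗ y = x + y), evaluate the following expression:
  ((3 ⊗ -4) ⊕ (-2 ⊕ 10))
((3 ⊗ -4) ⊕ (-2 ⊕ 10)) = -2

Expand innermost to outermost. Recall ⊕ takes the minimum of its arguments and ⊗ takes their sum. Working out the expression ((3 ⊗ -4) ⊕ (-2 ⊕ 10)) gives -2.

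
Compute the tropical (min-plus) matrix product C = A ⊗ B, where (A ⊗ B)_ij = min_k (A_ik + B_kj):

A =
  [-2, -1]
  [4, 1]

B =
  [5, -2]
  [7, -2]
A ⊗ B =
  [3, -4]
  [8, -1]

Apply the min-plus product entry-by-entry:
  C[0][0] = min over k of (A[0][0] + B[0][0] = -2 + 5 = 3, A[0][1] + B[1][0] = -1 + 7 = 6) = 3 (attained at k = 0)
  C[0][1] = min over k of (A[0][0] + B[0][1] = -2 + -2 = -4, A[0][1] + B[1][1] = -1 + -2 = -3) = -4 (attained at k = 0)
  C[1][0] = min over k of (A[1][0] + B[0][0] = 4 + 5 = 9, A[1][1] + B[1][0] = 1 + 7 = 8) = 8 (attained at k = 1)
  C[1][1] = min over k of (A[1][0] + B[0][1] = 4 + -2 = 2, A[1][1] + B[1][1] = 1 + -2 = -1) = -1 (attained at k = 1)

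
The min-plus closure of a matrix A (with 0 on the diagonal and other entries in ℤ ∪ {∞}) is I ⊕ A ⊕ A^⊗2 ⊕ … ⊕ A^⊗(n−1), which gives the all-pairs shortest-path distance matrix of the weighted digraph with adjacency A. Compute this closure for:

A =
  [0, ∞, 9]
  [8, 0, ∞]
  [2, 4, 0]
Closure =
  [0, 13, 9]
  [8, 0, 17]
  [2, 4, 0]

This is the Floyd-Warshall all-pairs shortest-path computation. For each intermediate vertex k = 0, 1, …, 2, update dist[i][j] ← min(dist[i][j], dist[i][k] + dist[k][j]). The final matrix gives, for each (i, j), the minimum total weight of any directed path from i to j (possibly empty when i = j).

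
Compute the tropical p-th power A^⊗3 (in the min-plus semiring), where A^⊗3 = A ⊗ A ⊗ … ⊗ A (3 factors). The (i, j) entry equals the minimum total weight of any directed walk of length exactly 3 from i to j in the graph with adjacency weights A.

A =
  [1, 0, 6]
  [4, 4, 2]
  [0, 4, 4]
A^⊗3 =
  [2, 2, 3]
  [3, 2, 6]
  [2, 1, 2]

Each entry (A^⊗3)_ij equals the minimum over all length-3 walks i = v_0 → v_1 → … → v_3 = j of Σ_t A[v_t][v_{t+1}]. For example, for (i, j) = (0, 2) we minimise over 9 possible intermediate vertex sequences; the minimum is 3, attained along the walk 0 → 0 → 1 → 2.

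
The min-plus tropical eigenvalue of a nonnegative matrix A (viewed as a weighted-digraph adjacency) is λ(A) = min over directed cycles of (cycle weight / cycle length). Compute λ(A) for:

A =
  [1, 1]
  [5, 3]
λ(A) = 1

Enumerate directed cycles and compute their means (weight / length). Sample:
  cycle 0 → 0: weight = 1, length = 1, mean = 1/1 ≈ 1.000
  cycle 1 → 1: weight = 3, length = 1, mean = 3/1 ≈ 3.000
  cycle 0 → 1 → 0: weight = 6, length = 2, mean = 6/2 ≈ 3.000
  cycle 1 → 0 → 1: weight = 6, length = 2, mean = 6/2 ≈ 3.000
Minimum mean = 1.000, attained e.g. along the cycle 0 → 0 with weight 1 and length 1. So λ(A) = 1/1 = 1.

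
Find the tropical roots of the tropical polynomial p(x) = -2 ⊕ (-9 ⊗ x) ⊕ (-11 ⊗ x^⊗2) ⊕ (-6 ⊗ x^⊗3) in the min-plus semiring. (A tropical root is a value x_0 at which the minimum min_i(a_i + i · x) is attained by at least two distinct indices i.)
Roots: {-5, 2, 7}

Each tropical root is a break point of the lower envelope of the lines y = a_i + i · x (there are 4 lines, with slopes 0, 1, ..., 3). Only the lines that attain the minimum somewhere contribute to roots; other lines are dominated. Here the surviving (envelope) indices are i = 3, i = 2, i = 1, i = 0.
Intersections between consecutive envelope lines give the roots: for adjacent envelope indices i < j the intersection is x = (a_i − a_j) / (j − i). Reading off the sorted break points: {-5, 2, 7}.
Verification: at each break x_0, at least two indices attain the minimum of min_i(a_i + i · x_0).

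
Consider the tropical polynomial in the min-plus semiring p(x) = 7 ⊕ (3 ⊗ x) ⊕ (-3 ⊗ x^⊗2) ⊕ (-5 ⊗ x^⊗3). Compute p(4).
p(4) = 5

A tropical monomial a ⊗ x^⊗i evaluates to a + i · x. Evaluating each term at x = 4:
  Term 0 contributes 7 + 0 · 4 = 7
  Term 1 contributes 3 + 1 · 4 = 7
  Term 2 contributes -3 + 2 · 4 = 5
  Term 3 contributes -5 + 3 · 4 = 7
p(4) = ⊕ of these = min[7, 7, 5, 7] = 5.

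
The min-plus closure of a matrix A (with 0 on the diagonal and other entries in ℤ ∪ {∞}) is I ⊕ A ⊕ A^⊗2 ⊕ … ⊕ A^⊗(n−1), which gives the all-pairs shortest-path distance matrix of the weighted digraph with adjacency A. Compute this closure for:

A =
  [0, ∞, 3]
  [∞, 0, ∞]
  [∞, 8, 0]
Closure =
  [0, 11, 3]
  [∞, 0, ∞]
  [∞, 8, 0]

This is the Floyd-Warshall all-pairs shortest-path computation. For each intermediate vertex k = 0, 1, …, 2, update dist[i][j] ← min(dist[i][j], dist[i][k] + dist[k][j]). The final matrix gives, for each (i, j), the minimum total weight of any directed path from i to j (possibly empty when i = j).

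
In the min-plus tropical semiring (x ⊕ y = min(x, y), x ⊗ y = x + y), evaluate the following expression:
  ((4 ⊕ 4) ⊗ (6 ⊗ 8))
((4 ⊕ 4) ⊗ (6 ⊗ 8)) = 18

Expand innermost to outermost. Recall ⊕ takes the minimum of its arguments and ⊗ takes their sum. Working out the expression ((4 ⊕ 4) ⊗ (6 ⊗ 8)) gives 18.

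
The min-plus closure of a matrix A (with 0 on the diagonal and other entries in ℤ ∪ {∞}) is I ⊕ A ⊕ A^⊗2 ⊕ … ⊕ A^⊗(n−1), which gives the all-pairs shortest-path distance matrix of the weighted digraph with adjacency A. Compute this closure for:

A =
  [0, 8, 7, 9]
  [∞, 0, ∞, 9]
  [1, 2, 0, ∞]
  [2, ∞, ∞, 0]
Closure =
  [0, 8, 7, 9]
  [11, 0, 18, 9]
  [1, 2, 0, 10]
  [2, 10, 9, 0]

This is the Floyd-Warshall all-pairs shortest-path computation. For each intermediate vertex k = 0, 1, …, 3, update dist[i][j] ← min(dist[i][j], dist[i][k] + dist[k][j]). The final matrix gives, for each (i, j), the minimum total weight of any directed path from i to j (possibly empty when i = j).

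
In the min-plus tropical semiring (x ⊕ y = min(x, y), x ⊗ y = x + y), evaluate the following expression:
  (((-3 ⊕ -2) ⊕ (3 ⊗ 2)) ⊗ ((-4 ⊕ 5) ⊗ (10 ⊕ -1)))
(((-3 ⊕ -2) ⊕ (3 ⊗ 2)) ⊗ ((-4 ⊕ 5) ⊗ (10 ⊕ -1))) = -8

Expand innermost to outermost. Recall ⊕ takes the minimum of its arguments and ⊗ takes their sum. Working out the expression (((-3 ⊕ -2) ⊕ (3 ⊗ 2)) ⊗ ((-4 ⊕ 5) ⊗ (10 ⊕ -1))) gives -8.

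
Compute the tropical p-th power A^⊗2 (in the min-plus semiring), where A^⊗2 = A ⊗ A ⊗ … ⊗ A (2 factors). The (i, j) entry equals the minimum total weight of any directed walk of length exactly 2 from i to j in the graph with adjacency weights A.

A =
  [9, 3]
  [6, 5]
A^⊗2 =
  [9, 8]
  [11, 9]

Each entry (A^⊗2)_ij equals the minimum over all length-2 walks i = v_0 → v_1 → … → v_2 = j of Σ_t A[v_t][v_{t+1}]. For example, for (i, j) = (0, 1) we minimise over 2 possible intermediate vertex sequences; the minimum is 8, attained along the walk 0 → 1 → 1.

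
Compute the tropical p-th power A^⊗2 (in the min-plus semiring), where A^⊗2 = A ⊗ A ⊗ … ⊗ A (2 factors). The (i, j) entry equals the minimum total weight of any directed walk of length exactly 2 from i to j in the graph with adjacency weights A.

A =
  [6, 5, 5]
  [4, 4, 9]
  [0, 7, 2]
A^⊗2 =
  [5, 9, 7]
  [8, 8, 9]
  [2, 5, 4]

Each entry (A^⊗2)_ij equals the minimum over all length-2 walks i = v_0 → v_1 → … → v_2 = j of Σ_t A[v_t][v_{t+1}]. For example, for (i, j) = (0, 2) we minimise over 3 possible intermediate vertex sequences; the minimum is 7, attained along the walk 0 → 2 → 2.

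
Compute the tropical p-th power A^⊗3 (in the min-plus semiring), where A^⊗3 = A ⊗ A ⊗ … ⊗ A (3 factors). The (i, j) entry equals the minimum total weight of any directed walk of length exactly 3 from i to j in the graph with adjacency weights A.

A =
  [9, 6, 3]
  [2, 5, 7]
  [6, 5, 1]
A^⊗3 =
  [10, 9, 5]
  [10, 10, 6]
  [8, 7, 3]

Each entry (A^⊗3)_ij equals the minimum over all length-3 walks i = v_0 → v_1 → … → v_3 = j of Σ_t A[v_t][v_{t+1}]. For example, for (i, j) = (0, 2) we minimise over 9 possible intermediate vertex sequences; the minimum is 5, attained along the walk 0 → 2 → 2 → 2.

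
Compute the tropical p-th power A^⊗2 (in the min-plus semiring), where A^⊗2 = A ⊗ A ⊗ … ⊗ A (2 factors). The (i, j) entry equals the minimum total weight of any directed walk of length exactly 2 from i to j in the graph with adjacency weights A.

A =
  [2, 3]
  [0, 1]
A^⊗2 =
  [3, 4]
  [1, 2]

Each entry (A^⊗2)_ij equals the minimum over all length-2 walks i = v_0 → v_1 → … → v_2 = j of Σ_t A[v_t][v_{t+1}]. For example, for (i, j) = (0, 1) we minimise over 2 possible intermediate vertex sequences; the minimum is 4, attained along the walk 0 → 1 → 1.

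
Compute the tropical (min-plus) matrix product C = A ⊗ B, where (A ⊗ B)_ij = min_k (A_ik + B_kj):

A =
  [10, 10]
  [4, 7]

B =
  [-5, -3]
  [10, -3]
A ⊗ B =
  [5, 7]
  [-1, 1]

Apply the min-plus product entry-by-entry:
  C[0][0] = min over k of (A[0][0] + B[0][0] = 10 + -5 = 5, A[0][1] + B[1][0] = 10 + 10 = 20) = 5 (attained at k = 0)
  C[0][1] = min over k of (A[0][0] + B[0][1] = 10 + -3 = 7, A[0][1] + B[1][1] = 10 + -3 = 7) = 7 (attained at k = 0)
  C[1][0] = min over k of (A[1][0] + B[0][0] = 4 + -5 = -1, A[1][1] + B[1][0] = 7 + 10 = 17) = -1 (attained at k = 0)
  C[1][1] = min over k of (A[1][0] + B[0][1] = 4 + -3 = 1, A[1][1] + B[1][1] = 7 + -3 = 4) = 1 (attained at k = 0)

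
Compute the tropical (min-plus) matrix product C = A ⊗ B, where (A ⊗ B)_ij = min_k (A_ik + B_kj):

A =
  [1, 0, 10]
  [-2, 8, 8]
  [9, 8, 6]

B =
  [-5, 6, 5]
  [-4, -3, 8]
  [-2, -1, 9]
A ⊗ B =
  [-4, -3, 6]
  [-7, 4, 3]
  [4, 5, 14]

Apply the min-plus product entry-by-entry:
  C[0][0] = min over k of (A[0][0] + B[0][0] = 1 + -5 = -4, A[0][1] + B[1][0] = 0 + -4 = -4, A[0][2] + B[2][0] = 10 + -2 = 8) = -4 (attained at k = 0)
  C[0][1] = min over k of (A[0][0] + B[0][1] = 1 + 6 = 7, A[0][1] + B[1][1] = 0 + -3 = -3, A[0][2] + B[2][1] = 10 + -1 = 9) = -3 (attained at k = 1)
  C[0][2] = min over k of (A[0][0] + B[0][2] = 1 + 5 = 6, A[0][1] + B[1][2] = 0 + 8 = 8, A[0][2] + B[2][2] = 10 + 9 = 19) = 6 (attained at k = 0)
  C[1][0] = min over k of (A[1][0] + B[0][0] = -2 + -5 = -7, A[1][1] + B[1][0] = 8 + -4 = 4, A[1][2] + B[2][0] = 8 + -2 = 6) = -7 (attained at k = 0)
  C[1][1] = min over k of (A[1][0] + B[0][1] = -2 + 6 = 4, A[1][1] + B[1][1] = 8 + -3 = 5, A[1][2] + B[2][1] = 8 + -1 = 7) = 4 (attained at k = 0)
  C[1][2] = min over k of (A[1][0] + B[0][2] = -2 + 5 = 3, A[1][1] + B[1][2] = 8 + 8 = 16, A[1][2] + B[2][2] = 8 + 9 = 17) = 3 (attained at k = 0)
  C[2][0] = min over k of (A[2][0] + B[0][0] = 9 + -5 = 4, A[2][1] + B[1][0] = 8 + -4 = 4, A[2][2] + B[2][0] = 6 + -2 = 4) = 4 (attained at k = 0)
  C[2][1] = min over k of (A[2][0] + B[0][1] = 9 + 6 = 15, A[2][1] + B[1][1] = 8 + -3 = 5, A[2][2] + B[2][1] = 6 + -1 = 5) = 5 (attained at k = 1)
  C[2][2] = min over k of (A[2][0] + B[0][2] = 9 + 5 = 14, A[2][1] + B[1][2] = 8 + 8 = 16, A[2][2] + B[2][2] = 6 + 9 = 15) = 14 (attained at k = 0)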